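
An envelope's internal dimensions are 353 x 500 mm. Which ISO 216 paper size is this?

Aspect ratio 500/353 ≈ 1.416 — close to the ISO √2 ≈ 1.414.
In the B-series (B0 = 1000 × 1414 mm): B3 = 353 × 500 mm.

B3 (353 × 500 mm)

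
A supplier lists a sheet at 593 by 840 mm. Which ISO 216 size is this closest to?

A1 (594 × 841 mm)

Aspect ratio 840/593 ≈ 1.417 — close to the ISO √2 ≈ 1.414.
In the A-series (A0 area = 1 m²): A1 = 594 × 841 mm.
Off by 2 mm total — nearest standard size.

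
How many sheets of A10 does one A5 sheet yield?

32

A5 = 148 × 210 mm; A10 = 26 × 37 mm.
Each halving step doubles the count; 5 steps from A5 to A10.
2^5 = 32.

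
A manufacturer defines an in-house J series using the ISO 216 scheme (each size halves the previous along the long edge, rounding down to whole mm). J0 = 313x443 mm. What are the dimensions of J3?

110 × 156 mm

J1: ⌊443/2⌋ × 313 = 221 × 313 mm
J2: ⌊313/2⌋ × 221 = 156 × 221 mm
J3: ⌊221/2⌋ × 156 = 110 × 156 mm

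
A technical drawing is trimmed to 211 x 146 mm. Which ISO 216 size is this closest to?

Aspect ratio 211/146 ≈ 1.445 (ISO target is √2 ≈ 1.414).
In the A-series (A0 area = 1 m²): A5 = 148 × 210 mm.
Off by 3 mm total — nearest standard size.

A5 (148 × 210 mm)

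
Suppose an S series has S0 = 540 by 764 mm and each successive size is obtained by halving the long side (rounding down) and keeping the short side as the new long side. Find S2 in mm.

S1: ⌊764/2⌋ × 540 = 382 × 540 mm
S2: ⌊540/2⌋ × 382 = 270 × 382 mm

270 × 382 mm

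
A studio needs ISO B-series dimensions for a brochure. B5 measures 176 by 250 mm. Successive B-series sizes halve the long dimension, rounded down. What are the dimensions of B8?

B6: ⌊250/2⌋ × 176 = 125 × 176 mm
B7: ⌊176/2⌋ × 125 = 88 × 125 mm
B8: ⌊125/2⌋ × 88 = 62 × 88 mm

62 × 88 mm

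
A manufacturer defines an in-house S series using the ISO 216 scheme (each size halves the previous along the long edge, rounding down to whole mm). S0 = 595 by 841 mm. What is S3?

S1: ⌊841/2⌋ × 595 = 420 × 595 mm
S2: ⌊595/2⌋ × 420 = 297 × 420 mm
S3: ⌊420/2⌋ × 297 = 210 × 297 mm

210 × 297 mm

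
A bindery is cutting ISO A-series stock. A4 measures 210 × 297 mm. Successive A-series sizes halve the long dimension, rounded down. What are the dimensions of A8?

52 × 74 mm

A5: ⌊297/2⌋ × 210 = 148 × 210 mm
A6: ⌊210/2⌋ × 148 = 105 × 148 mm
A7: ⌊148/2⌋ × 105 = 74 × 105 mm
A8: ⌊105/2⌋ × 74 = 52 × 74 mm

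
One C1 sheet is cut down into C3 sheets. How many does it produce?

C1 = 648 × 917 mm; C3 = 324 × 458 mm.
Each halving step doubles the count; 2 steps from C1 to C3.
2^2 = 4.

4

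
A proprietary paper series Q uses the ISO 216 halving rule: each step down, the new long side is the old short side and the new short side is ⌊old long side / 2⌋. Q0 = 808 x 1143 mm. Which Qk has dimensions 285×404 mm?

Q3

Q0: 808 × 1143 mm
Q1: 571 × 808 mm
Q2: 404 × 571 mm
Q3: 285 × 404 mm
Q4: 202 × 285 mm
→ matches Q3.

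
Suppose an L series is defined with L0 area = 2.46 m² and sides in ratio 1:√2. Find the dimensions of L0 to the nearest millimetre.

Let the short side be w mm. Then w · w√2 = 2.46 m² = 2,460,000 mm².
w² = 2,460,000/√2, so w ≈ 1318.9 mm; long side = w√2 ≈ 1865.2 mm.

1319 × 1865 mm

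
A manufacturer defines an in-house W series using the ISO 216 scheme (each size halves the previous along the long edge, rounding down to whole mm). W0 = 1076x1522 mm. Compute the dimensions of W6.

134 × 190 mm

W1: ⌊1522/2⌋ × 1076 = 761 × 1076 mm
W2: ⌊1076/2⌋ × 761 = 538 × 761 mm
W3: ⌊761/2⌋ × 538 = 380 × 538 mm
W4: ⌊538/2⌋ × 380 = 269 × 380 mm
W5: ⌊380/2⌋ × 269 = 190 × 269 mm
W6: ⌊269/2⌋ × 190 = 134 × 190 mm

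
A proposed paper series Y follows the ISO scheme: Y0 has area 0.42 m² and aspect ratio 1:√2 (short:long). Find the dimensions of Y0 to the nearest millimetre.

545 × 771 mm

Let the short side be w mm. Then w · w√2 = 0.42 m² = 420,000 mm².
w² = 420,000/√2, so w ≈ 545.0 mm; long side = w√2 ≈ 770.7 mm.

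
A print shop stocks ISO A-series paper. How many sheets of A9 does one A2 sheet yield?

128

Each ISO step halves the sheet: 1 × A2 → 2 × A3 → 4 × A4 → 8 × A5 → …
From A2 to A9 is 7 halving steps: 2^7 = 128.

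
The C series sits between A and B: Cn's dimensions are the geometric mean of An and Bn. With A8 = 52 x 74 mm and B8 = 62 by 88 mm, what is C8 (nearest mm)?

57 × 81 mm

Short side: √(52 · 62) = √3224 ≈ 56.8 → 57 mm
Long side: √(74 · 88) = √6512 ≈ 80.7 → 81 mm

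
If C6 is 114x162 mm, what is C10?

28 × 40 mm

C7: ⌊162/2⌋ × 114 = 81 × 114 mm
C8: ⌊114/2⌋ × 81 = 57 × 81 mm
C9: ⌊81/2⌋ × 57 = 40 × 57 mm
C10: ⌊57/2⌋ × 40 = 28 × 40 mm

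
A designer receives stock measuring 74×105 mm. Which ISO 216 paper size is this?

A7 (74 × 105 mm)

Aspect ratio 105/74 ≈ 1.419 — close to the ISO √2 ≈ 1.414.
In the A-series (A0 area = 1 m²): A7 = 74 × 105 mm.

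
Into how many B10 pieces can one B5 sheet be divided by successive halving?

32

Each ISO step halves the sheet: 1 × B5 → 2 × B6 → 4 × B7 → 8 × B8 → …
From B5 to B10 is 5 halving steps: 2^5 = 32.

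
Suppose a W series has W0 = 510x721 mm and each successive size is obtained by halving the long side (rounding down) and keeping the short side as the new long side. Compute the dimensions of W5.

90 × 127 mm

W1: ⌊721/2⌋ × 510 = 360 × 510 mm
W2: ⌊510/2⌋ × 360 = 255 × 360 mm
W3: ⌊360/2⌋ × 255 = 180 × 255 mm
W4: ⌊255/2⌋ × 180 = 127 × 180 mm
W5: ⌊180/2⌋ × 127 = 90 × 127 mm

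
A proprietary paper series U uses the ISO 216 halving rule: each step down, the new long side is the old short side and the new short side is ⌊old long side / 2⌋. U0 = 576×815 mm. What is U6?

72 × 101 mm

U1: ⌊815/2⌋ × 576 = 407 × 576 mm
U2: ⌊576/2⌋ × 407 = 288 × 407 mm
U3: ⌊407/2⌋ × 288 = 203 × 288 mm
U4: ⌊288/2⌋ × 203 = 144 × 203 mm
U5: ⌊203/2⌋ × 144 = 101 × 144 mm
U6: ⌊144/2⌋ × 101 = 72 × 101 mm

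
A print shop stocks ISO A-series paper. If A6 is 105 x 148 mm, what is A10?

A7: ⌊148/2⌋ × 105 = 74 × 105 mm
A8: ⌊105/2⌋ × 74 = 52 × 74 mm
A9: ⌊74/2⌋ × 52 = 37 × 52 mm
A10: ⌊52/2⌋ × 37 = 26 × 37 mm

26 × 37 mm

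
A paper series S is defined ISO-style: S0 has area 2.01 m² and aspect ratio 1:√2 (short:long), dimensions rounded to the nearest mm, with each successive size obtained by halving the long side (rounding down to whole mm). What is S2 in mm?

Let S0's short side be w mm. w · w√2 = 2.01 m² = 2,010,000 mm², so w ≈ 1192.2 mm and w√2 ≈ 1686.0 mm → S0 = 1192 × 1686 mm.
S1: ⌊1686/2⌋ × 1192 = 843 × 1192 mm
S2: ⌊1192/2⌋ × 843 = 596 × 843 mm

596 × 843 mm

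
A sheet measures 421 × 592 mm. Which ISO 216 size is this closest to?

A2 (420 × 594 mm)

Aspect ratio 592/421 ≈ 1.406 — close to the ISO √2 ≈ 1.414.
In the A-series (A0 area = 1 m²): A2 = 420 × 594 mm.
Off by 3 mm total — nearest standard size.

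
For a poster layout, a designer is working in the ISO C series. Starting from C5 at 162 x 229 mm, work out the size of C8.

C6: ⌊229/2⌋ × 162 = 114 × 162 mm
C7: ⌊162/2⌋ × 114 = 81 × 114 mm
C8: ⌊114/2⌋ × 81 = 57 × 81 mm

57 × 81 mm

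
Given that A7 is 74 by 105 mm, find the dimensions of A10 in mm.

A8: ⌊105/2⌋ × 74 = 52 × 74 mm
A9: ⌊74/2⌋ × 52 = 37 × 52 mm
A10: ⌊52/2⌋ × 37 = 26 × 37 mm

26 × 37 mm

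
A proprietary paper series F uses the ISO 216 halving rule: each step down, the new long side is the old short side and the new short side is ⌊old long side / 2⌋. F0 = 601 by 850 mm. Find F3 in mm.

212 × 300 mm

F1: ⌊850/2⌋ × 601 = 425 × 601 mm
F2: ⌊601/2⌋ × 425 = 300 × 425 mm
F3: ⌊425/2⌋ × 300 = 212 × 300 mm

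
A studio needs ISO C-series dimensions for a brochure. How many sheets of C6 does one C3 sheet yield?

C3 = 324 × 458 mm; C6 = 114 × 162 mm.
Each halving step doubles the count; 3 steps from C3 to C6.
2^3 = 8.

8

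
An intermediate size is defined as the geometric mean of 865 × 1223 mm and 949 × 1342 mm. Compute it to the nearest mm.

906 × 1281 mm

Short side: √(865 · 949) = √820885 ≈ 906.0 → 906 mm
Long side: √(1223 · 1342) = √1641266 ≈ 1281.1 → 1281 mm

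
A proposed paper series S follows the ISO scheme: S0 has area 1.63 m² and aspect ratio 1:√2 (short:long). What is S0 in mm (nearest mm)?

Let the short side be w mm. Then w · w√2 = 1.63 m² = 1,630,000 mm².
w² = 1,630,000/√2, so w ≈ 1073.6 mm; long side = w√2 ≈ 1518.3 mm.

1074 × 1518 mm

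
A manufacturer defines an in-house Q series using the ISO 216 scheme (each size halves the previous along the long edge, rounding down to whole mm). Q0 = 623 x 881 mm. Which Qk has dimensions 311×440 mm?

Q0: 623 × 881 mm
Q1: 440 × 623 mm
Q2: 311 × 440 mm
Q3: 220 × 311 mm
→ matches Q2.

Q2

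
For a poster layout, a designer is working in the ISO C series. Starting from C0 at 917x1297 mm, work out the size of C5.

162 × 229 mm

C1: ⌊1297/2⌋ × 917 = 648 × 917 mm
C2: ⌊917/2⌋ × 648 = 458 × 648 mm
C3: ⌊648/2⌋ × 458 = 324 × 458 mm
C4: ⌊458/2⌋ × 324 = 229 × 324 mm
C5: ⌊324/2⌋ × 229 = 162 × 229 mm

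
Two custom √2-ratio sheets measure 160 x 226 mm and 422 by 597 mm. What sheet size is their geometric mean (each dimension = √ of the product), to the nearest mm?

260 × 367 mm

Short side: √(160 · 422) = √67520 ≈ 259.8 → 260 mm
Long side: √(226 · 597) = √134922 ≈ 367.3 → 367 mm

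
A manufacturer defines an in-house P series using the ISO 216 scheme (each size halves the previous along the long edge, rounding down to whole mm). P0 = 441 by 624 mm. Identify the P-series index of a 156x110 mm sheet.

P0: 441 × 624 mm
P1: 312 × 441 mm
P2: 220 × 312 mm
P3: 156 × 220 mm
P4: 110 × 156 mm
P5: 78 × 110 mm
→ matches P4.

P4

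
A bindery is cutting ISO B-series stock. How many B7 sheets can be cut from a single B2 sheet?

32

Each ISO step halves the sheet: 1 × B2 → 2 × B3 → 4 × B4 → 8 × B5 → …
From B2 to B7 is 5 halving steps: 2^5 = 32.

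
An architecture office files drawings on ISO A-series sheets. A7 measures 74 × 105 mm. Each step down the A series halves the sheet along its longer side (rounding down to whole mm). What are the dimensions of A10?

26 × 37 mm

A8: ⌊105/2⌋ × 74 = 52 × 74 mm
A9: ⌊74/2⌋ × 52 = 37 × 52 mm
A10: ⌊52/2⌋ × 37 = 26 × 37 mm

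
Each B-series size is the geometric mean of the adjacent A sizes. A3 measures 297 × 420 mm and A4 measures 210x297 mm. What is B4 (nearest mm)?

Short side: √(297 · 210) = √62370 ≈ 249.7 → 250 mm
Long side: √(420 · 297) = √124740 ≈ 353.2 → 353 mm

250 × 353 mm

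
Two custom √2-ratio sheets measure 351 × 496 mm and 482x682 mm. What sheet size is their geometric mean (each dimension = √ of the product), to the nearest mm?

Short side: √(351 · 482) = √169182 ≈ 411.3 → 411 mm
Long side: √(496 · 682) = √338272 ≈ 581.6 → 582 mm

411 × 582 mm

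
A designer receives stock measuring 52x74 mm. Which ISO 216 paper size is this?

Aspect ratio 74/52 ≈ 1.423 — close to the ISO √2 ≈ 1.414.
In the A-series (A0 area = 1 m²): A8 = 52 × 74 mm.

A8 (52 × 74 mm)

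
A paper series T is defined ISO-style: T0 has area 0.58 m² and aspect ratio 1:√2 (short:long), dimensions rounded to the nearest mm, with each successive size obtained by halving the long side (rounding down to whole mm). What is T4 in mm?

Let T0's short side be w mm. w · w√2 = 0.58 m² = 580,000 mm², so w ≈ 640.4 mm and w√2 ≈ 905.7 mm → T0 = 640 × 906 mm.
T1: ⌊906/2⌋ × 640 = 453 × 640 mm
T2: ⌊640/2⌋ × 453 = 320 × 453 mm
T3: ⌊453/2⌋ × 320 = 226 × 320 mm
T4: ⌊320/2⌋ × 226 = 160 × 226 mm

160 × 226 mm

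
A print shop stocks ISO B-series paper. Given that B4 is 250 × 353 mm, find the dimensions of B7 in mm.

B5: ⌊353/2⌋ × 250 = 176 × 250 mm
B6: ⌊250/2⌋ × 176 = 125 × 176 mm
B7: ⌊176/2⌋ × 125 = 88 × 125 mm

88 × 125 mm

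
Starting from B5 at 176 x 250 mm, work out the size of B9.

44 × 62 mm

B6: ⌊250/2⌋ × 176 = 125 × 176 mm
B7: ⌊176/2⌋ × 125 = 88 × 125 mm
B8: ⌊125/2⌋ × 88 = 62 × 88 mm
B9: ⌊88/2⌋ × 62 = 44 × 62 mm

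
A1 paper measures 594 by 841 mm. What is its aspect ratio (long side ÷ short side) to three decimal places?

1.416

841 / 594 = 1.416
ISO 216 targets √2 ≈ 1.414; the +0.002 deviation is from mm rounding.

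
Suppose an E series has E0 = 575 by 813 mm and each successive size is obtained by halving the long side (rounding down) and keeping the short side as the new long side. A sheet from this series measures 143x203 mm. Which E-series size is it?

E0: 575 × 813 mm
E1: 406 × 575 mm
E2: 287 × 406 mm
E3: 203 × 287 mm
E4: 143 × 203 mm
E5: 101 × 143 mm
→ matches E4.

E4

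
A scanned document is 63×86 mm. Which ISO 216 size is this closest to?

B8 (62 × 88 mm)

Aspect ratio 86/63 ≈ 1.365 (ISO target is √2 ≈ 1.414).
In the B-series (B0 = 1000 × 1414 mm): B8 = 62 × 88 mm.
Off by 3 mm total — nearest standard size.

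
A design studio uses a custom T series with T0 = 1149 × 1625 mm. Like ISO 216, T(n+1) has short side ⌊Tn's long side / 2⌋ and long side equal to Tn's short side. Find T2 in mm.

574 × 812 mm

T1: ⌊1625/2⌋ × 1149 = 812 × 1149 mm
T2: ⌊1149/2⌋ × 812 = 574 × 812 mm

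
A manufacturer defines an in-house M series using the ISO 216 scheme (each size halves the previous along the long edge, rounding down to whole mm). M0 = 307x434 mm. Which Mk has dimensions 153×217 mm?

M0: 307 × 434 mm
M1: 217 × 307 mm
M2: 153 × 217 mm
M3: 108 × 153 mm
→ matches M2.

M2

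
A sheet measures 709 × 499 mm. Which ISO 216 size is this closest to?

B2 (500 × 707 mm)

Aspect ratio 709/499 ≈ 1.421 — close to the ISO √2 ≈ 1.414.
In the B-series (B0 = 1000 × 1414 mm): B2 = 500 × 707 mm.
Off by 3 mm total — nearest standard size.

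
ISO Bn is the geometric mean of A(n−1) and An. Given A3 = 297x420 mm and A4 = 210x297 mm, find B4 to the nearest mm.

250 × 353 mm

Short side: √(297 · 210) = √62370 ≈ 249.7 → 250 mm
Long side: √(420 · 297) = √124740 ≈ 353.2 → 353 mm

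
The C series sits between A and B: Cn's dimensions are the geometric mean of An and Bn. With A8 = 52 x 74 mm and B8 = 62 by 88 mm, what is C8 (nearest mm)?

Short side: √(52 · 62) = √3224 ≈ 56.8 → 57 mm
Long side: √(74 · 88) = √6512 ≈ 80.7 → 81 mm

57 × 81 mm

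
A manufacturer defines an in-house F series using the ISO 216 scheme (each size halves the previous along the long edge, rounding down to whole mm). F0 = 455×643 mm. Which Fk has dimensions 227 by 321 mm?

F0: 455 × 643 mm
F1: 321 × 455 mm
F2: 227 × 321 mm
F3: 160 × 227 mm
→ matches F2.

F2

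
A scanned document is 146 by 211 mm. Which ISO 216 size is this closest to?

A5 (148 × 210 mm)

Aspect ratio 211/146 ≈ 1.445 (ISO target is √2 ≈ 1.414).
In the A-series (A0 area = 1 m²): A5 = 148 × 210 mm.
Off by 3 mm total — nearest standard size.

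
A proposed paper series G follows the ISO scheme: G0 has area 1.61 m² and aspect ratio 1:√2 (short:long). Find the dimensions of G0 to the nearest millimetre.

1067 × 1509 mm

Let the short side be w mm. Then w · w√2 = 1.61 m² = 1,610,000 mm².
w² = 1,610,000/√2, so w ≈ 1067.0 mm; long side = w√2 ≈ 1508.9 mm.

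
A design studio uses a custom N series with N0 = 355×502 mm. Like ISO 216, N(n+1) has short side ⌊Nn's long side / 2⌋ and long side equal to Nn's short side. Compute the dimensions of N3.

N1: ⌊502/2⌋ × 355 = 251 × 355 mm
N2: ⌊355/2⌋ × 251 = 177 × 251 mm
N3: ⌊251/2⌋ × 177 = 125 × 177 mm

125 × 177 mm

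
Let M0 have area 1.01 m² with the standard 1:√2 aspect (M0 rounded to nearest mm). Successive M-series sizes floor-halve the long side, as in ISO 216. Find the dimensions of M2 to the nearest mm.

Let M0's short side be w mm. w · w√2 = 1.01 m² = 1,010,000 mm², so w ≈ 845.1 mm and w√2 ≈ 1195.1 mm → M0 = 845 × 1195 mm.
M1: ⌊1195/2⌋ × 845 = 597 × 845 mm
M2: ⌊845/2⌋ × 597 = 422 × 597 mm

422 × 597 mm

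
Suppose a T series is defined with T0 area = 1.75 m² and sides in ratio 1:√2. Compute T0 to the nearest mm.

Let the short side be w mm. Then w · w√2 = 1.75 m² = 1,750,000 mm².
w² = 1,750,000/√2, so w ≈ 1112.4 mm; long side = w√2 ≈ 1573.2 mm.

1112 × 1573 mm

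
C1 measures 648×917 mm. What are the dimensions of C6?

C2: ⌊917/2⌋ × 648 = 458 × 648 mm
C3: ⌊648/2⌋ × 458 = 324 × 458 mm
C4: ⌊458/2⌋ × 324 = 229 × 324 mm
C5: ⌊324/2⌋ × 229 = 162 × 229 mm
C6: ⌊229/2⌋ × 162 = 114 × 162 mm

114 × 162 mm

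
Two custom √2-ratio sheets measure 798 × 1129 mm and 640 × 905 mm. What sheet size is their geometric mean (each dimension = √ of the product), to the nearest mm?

Short side: √(798 · 640) = √510720 ≈ 714.6 → 715 mm
Long side: √(1129 · 905) = √1021745 ≈ 1010.8 → 1011 mm

715 × 1011 mm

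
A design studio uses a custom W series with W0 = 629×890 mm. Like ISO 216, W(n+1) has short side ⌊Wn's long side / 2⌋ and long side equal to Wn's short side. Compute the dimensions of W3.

222 × 314 mm

W1: ⌊890/2⌋ × 629 = 445 × 629 mm
W2: ⌊629/2⌋ × 445 = 314 × 445 mm
W3: ⌊445/2⌋ × 314 = 222 × 314 mm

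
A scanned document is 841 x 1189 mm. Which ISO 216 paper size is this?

Aspect ratio 1189/841 ≈ 1.414 — close to the ISO √2 ≈ 1.414.
In the A-series (A0 area = 1 m²): A0 = 841 × 1189 mm.

A0 (841 × 1189 mm)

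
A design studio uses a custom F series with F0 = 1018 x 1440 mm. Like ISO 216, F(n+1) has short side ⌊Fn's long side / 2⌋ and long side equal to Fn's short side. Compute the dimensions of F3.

F1: ⌊1440/2⌋ × 1018 = 720 × 1018 mm
F2: ⌊1018/2⌋ × 720 = 509 × 720 mm
F3: ⌊720/2⌋ × 509 = 360 × 509 mm

360 × 509 mm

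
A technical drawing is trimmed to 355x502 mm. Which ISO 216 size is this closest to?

B3 (353 × 500 mm)

Aspect ratio 502/355 ≈ 1.414 — close to the ISO √2 ≈ 1.414.
In the B-series (B0 = 1000 × 1414 mm): B3 = 353 × 500 mm.
Off by 4 mm total — nearest standard size.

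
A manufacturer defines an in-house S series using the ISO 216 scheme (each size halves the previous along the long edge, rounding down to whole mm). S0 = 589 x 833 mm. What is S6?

73 × 104 mm

S1 = 416 × 589 mm (from S0 by 1 halving).
S2: ⌊589/2⌋ × 416 = 294 × 416 mm
S3: ⌊416/2⌋ × 294 = 208 × 294 mm
S4: ⌊294/2⌋ × 208 = 147 × 208 mm
S5: ⌊208/2⌋ × 147 = 104 × 147 mm
S6: ⌊147/2⌋ × 104 = 73 × 104 mm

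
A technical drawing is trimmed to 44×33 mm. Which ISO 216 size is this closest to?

Aspect ratio 44/33 ≈ 1.333 (ISO target is √2 ≈ 1.414).
In the B-series (B0 = 1000 × 1414 mm): B10 = 31 × 44 mm.
Off by 2 mm total — nearest standard size.

B10 (31 × 44 mm)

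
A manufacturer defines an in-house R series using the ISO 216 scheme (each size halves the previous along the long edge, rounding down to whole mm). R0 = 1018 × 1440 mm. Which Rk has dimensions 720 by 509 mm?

R2

R0: 1018 × 1440 mm
R1: 720 × 1018 mm
R2: 509 × 720 mm
R3: 360 × 509 mm
→ matches R2.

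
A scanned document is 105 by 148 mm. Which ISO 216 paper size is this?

Aspect ratio 148/105 ≈ 1.410 — close to the ISO √2 ≈ 1.414.
In the A-series (A0 area = 1 m²): A6 = 105 × 148 mm.

A6 (105 × 148 mm)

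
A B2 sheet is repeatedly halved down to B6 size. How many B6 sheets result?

Each ISO step halves the sheet: 1 × B2 → 2 × B3 → 4 × B4 → 8 × B5 → …
From B2 to B6 is 4 halving steps: 2^4 = 16.

16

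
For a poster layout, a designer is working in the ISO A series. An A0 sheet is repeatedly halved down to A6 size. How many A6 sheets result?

64

Each ISO step halves the sheet: 1 × A0 → 2 × A1 → 4 × A2 → 8 × A3 → …
From A0 to A6 is 6 halving steps: 2^6 = 64.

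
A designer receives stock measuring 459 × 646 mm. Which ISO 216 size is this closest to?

C2 (458 × 648 mm)

Aspect ratio 646/459 ≈ 1.407 — close to the ISO √2 ≈ 1.414.
In the C-series (envelope sizes, between A and B): C2 = 458 × 648 mm.
Off by 3 mm total — nearest standard size.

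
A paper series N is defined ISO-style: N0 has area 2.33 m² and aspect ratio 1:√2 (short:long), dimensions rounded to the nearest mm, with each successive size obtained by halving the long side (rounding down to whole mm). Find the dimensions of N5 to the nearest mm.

226 × 321 mm

Let N0's short side be w mm. w · w√2 = 2.33 m² = 2,330,000 mm², so w ≈ 1283.6 mm and w√2 ≈ 1815.2 mm → N0 = 1284 × 1815 mm.
N1: ⌊1815/2⌋ × 1284 = 907 × 1284 mm
N2: ⌊1284/2⌋ × 907 = 642 × 907 mm
N3: ⌊907/2⌋ × 642 = 453 × 642 mm
N4: ⌊642/2⌋ × 453 = 321 × 453 mm
N5: ⌊453/2⌋ × 321 = 226 × 321 mm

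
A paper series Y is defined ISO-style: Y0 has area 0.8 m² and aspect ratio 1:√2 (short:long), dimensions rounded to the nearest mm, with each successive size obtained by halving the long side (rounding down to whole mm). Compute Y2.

Let Y0's short side be w mm. w · w√2 = 0.8 m² = 800,000 mm², so w ≈ 752.1 mm and w√2 ≈ 1063.7 mm → Y0 = 752 × 1064 mm.
Y1: ⌊1064/2⌋ × 752 = 532 × 752 mm
Y2: ⌊752/2⌋ × 532 = 376 × 532 mm

376 × 532 mm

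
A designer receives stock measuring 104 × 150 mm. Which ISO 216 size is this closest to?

Aspect ratio 150/104 ≈ 1.442 (ISO target is √2 ≈ 1.414).
In the A-series (A0 area = 1 m²): A6 = 105 × 148 mm.
Off by 3 mm total — nearest standard size.

A6 (105 × 148 mm)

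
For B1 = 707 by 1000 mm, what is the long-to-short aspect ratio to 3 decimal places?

1.414

1000 / 707 = 1.414
Matches √2 ≈ 1.414 — the ISO 216 defining ratio.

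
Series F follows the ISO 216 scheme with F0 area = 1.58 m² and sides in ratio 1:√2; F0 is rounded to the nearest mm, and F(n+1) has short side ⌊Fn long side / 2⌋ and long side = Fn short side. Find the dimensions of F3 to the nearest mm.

Let F0's short side be w mm. w · w√2 = 1.58 m² = 1,580,000 mm², so w ≈ 1057.0 mm and w√2 ≈ 1494.8 mm → F0 = 1057 × 1495 mm.
F1: ⌊1495/2⌋ × 1057 = 747 × 1057 mm
F2: ⌊1057/2⌋ × 747 = 528 × 747 mm
F3: ⌊747/2⌋ × 528 = 373 × 528 mm

373 × 528 mm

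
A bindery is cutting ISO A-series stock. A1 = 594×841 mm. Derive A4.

A2: ⌊841/2⌋ × 594 = 420 × 594 mm
A3: ⌊594/2⌋ × 420 = 297 × 420 mm
A4: ⌊420/2⌋ × 297 = 210 × 297 mm

210 × 297 mm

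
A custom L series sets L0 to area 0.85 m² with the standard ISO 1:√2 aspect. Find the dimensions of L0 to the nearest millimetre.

775 × 1096 mm

Let the short side be w mm. Then w · w√2 = 0.85 m² = 850,000 mm².
w² = 850,000/√2, so w ≈ 775.3 mm; long side = w√2 ≈ 1096.4 mm.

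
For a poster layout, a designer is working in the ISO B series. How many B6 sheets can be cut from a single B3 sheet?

Each ISO step halves the sheet: 1 × B3 → 2 × B4 → 4 × B5 → 8 × B6
From B3 to B6 is 3 halving steps: 2^3 = 8.

8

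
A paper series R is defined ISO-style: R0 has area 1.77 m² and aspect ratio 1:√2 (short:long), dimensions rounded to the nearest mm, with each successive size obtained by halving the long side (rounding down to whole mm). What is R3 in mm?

Let R0's short side be w mm. w · w√2 = 1.77 m² = 1,770,000 mm², so w ≈ 1118.7 mm and w√2 ≈ 1582.1 mm → R0 = 1119 × 1582 mm.
R1: ⌊1582/2⌋ × 1119 = 791 × 1119 mm
R2: ⌊1119/2⌋ × 791 = 559 × 791 mm
R3: ⌊791/2⌋ × 559 = 395 × 559 mm

395 × 559 mm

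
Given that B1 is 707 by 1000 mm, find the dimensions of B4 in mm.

250 × 353 mm

B2: ⌊1000/2⌋ × 707 = 500 × 707 mm
B3: ⌊707/2⌋ × 500 = 353 × 500 mm
B4: ⌊500/2⌋ × 353 = 250 × 353 mm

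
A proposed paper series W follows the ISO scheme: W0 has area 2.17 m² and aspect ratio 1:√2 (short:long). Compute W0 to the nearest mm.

1239 × 1752 mm

Let the short side be w mm. Then w · w√2 = 2.17 m² = 2,170,000 mm².
w² = 2,170,000/√2, so w ≈ 1238.7 mm; long side = w√2 ≈ 1751.8 mm.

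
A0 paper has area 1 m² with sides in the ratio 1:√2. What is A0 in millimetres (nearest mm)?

Let the short side be w mm. Then the long side is w√2 and w · w√2 = 10⁶ mm².
w² = 10⁶/√2, so w = 1000 / 2^(1/4) ≈ 840.9 mm; long side = 1000 · 2^(1/4) ≈ 1189.2 mm.

841 × 1189 mm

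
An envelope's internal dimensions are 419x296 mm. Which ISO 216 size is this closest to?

Aspect ratio 419/296 ≈ 1.416 — close to the ISO √2 ≈ 1.414.
In the A-series (A0 area = 1 m²): A3 = 297 × 420 mm.
Off by 2 mm total — nearest standard size.

A3 (297 × 420 mm)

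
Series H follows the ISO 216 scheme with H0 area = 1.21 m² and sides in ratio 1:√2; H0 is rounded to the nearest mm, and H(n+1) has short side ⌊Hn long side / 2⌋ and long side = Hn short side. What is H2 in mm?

Let H0's short side be w mm. w · w√2 = 1.21 m² = 1,210,000 mm², so w ≈ 925.0 mm and w√2 ≈ 1308.1 mm → H0 = 925 × 1308 mm.
H1: ⌊1308/2⌋ × 925 = 654 × 925 mm
H2: ⌊925/2⌋ × 654 = 462 × 654 mm

462 × 654 mm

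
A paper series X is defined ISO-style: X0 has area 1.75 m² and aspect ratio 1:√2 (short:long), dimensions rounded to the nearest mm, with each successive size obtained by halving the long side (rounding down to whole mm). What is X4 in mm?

Let X0's short side be w mm. w · w√2 = 1.75 m² = 1,750,000 mm², so w ≈ 1112.4 mm and w√2 ≈ 1573.2 mm → X0 = 1112 × 1573 mm.
X1: ⌊1573/2⌋ × 1112 = 786 × 1112 mm
X2: ⌊1112/2⌋ × 786 = 556 × 786 mm
X3: ⌊786/2⌋ × 556 = 393 × 556 mm
X4: ⌊556/2⌋ × 393 = 278 × 393 mm

278 × 393 mm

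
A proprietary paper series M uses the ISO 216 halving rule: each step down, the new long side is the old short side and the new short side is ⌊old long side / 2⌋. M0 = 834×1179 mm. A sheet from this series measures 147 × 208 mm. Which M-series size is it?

M0: 834 × 1179 mm
M1: 589 × 834 mm
M2: 417 × 589 mm
M3: 294 × 417 mm
M4: 208 × 294 mm
M5: 147 × 208 mm
M6: 104 × 147 mm
→ matches M5.

M5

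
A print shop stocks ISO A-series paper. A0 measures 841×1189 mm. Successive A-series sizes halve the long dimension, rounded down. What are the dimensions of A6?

A1: ⌊1189/2⌋ × 841 = 594 × 841 mm
A2: ⌊841/2⌋ × 594 = 420 × 594 mm
A3: ⌊594/2⌋ × 420 = 297 × 420 mm
A4: ⌊420/2⌋ × 297 = 210 × 297 mm
A5: ⌊297/2⌋ × 210 = 148 × 210 mm
A6: ⌊210/2⌋ × 148 = 105 × 148 mm

105 × 148 mm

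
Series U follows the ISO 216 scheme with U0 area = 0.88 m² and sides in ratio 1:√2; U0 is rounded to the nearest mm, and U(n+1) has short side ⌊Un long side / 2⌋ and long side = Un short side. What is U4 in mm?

197 × 279 mm

Let U0's short side be w mm. w · w√2 = 0.88 m² = 880,000 mm², so w ≈ 788.8 mm and w√2 ≈ 1115.6 mm → U0 = 789 × 1116 mm.
U1: ⌊1116/2⌋ × 789 = 558 × 789 mm
U2: ⌊789/2⌋ × 558 = 394 × 558 mm
U3: ⌊558/2⌋ × 394 = 279 × 394 mm
U4: ⌊394/2⌋ × 279 = 197 × 279 mm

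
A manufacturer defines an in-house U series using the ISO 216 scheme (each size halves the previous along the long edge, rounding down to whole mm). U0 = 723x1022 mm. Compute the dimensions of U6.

90 × 127 mm

U1: ⌊1022/2⌋ × 723 = 511 × 723 mm
U2: ⌊723/2⌋ × 511 = 361 × 511 mm
U3: ⌊511/2⌋ × 361 = 255 × 361 mm
U4: ⌊361/2⌋ × 255 = 180 × 255 mm
U5: ⌊255/2⌋ × 180 = 127 × 180 mm
U6: ⌊180/2⌋ × 127 = 90 × 127 mm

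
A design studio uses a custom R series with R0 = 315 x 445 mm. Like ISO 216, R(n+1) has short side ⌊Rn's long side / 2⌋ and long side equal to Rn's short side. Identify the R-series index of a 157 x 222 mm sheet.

R0: 315 × 445 mm
R1: 222 × 315 mm
R2: 157 × 222 mm
R3: 111 × 157 mm
→ matches R2.

R2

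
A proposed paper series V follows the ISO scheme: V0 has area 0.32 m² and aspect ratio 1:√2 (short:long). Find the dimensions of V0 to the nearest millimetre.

Let the short side be w mm. Then w · w√2 = 0.32 m² = 320,000 mm².
w² = 320,000/√2, so w ≈ 475.7 mm; long side = w√2 ≈ 672.7 mm.

476 × 673 mm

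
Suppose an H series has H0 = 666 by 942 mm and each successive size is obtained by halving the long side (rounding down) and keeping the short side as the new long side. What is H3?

H1: ⌊942/2⌋ × 666 = 471 × 666 mm
H2: ⌊666/2⌋ × 471 = 333 × 471 mm
H3: ⌊471/2⌋ × 333 = 235 × 333 mm

235 × 333 mm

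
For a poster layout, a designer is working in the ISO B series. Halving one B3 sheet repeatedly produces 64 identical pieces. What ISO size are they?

64 = 2^6, so 6 halving steps.
B3 → B4 → … → B9 after 6 steps.

B9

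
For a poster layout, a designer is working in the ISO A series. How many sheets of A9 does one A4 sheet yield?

A4 = 210 × 297 mm; A9 = 37 × 52 mm.
Each halving step doubles the count; 5 steps from A4 to A9.
2^5 = 32.

32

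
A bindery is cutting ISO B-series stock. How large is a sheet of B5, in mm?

B0 = 1000 × 1414 mm (B0 has a 1000 mm short side, aspect 1:√2).
B1: ⌊1414/2⌋ × 1000 = 707 × 1000 mm
B2: ⌊1000/2⌋ × 707 = 500 × 707 mm
B3: ⌊707/2⌋ × 500 = 353 × 500 mm
B4: ⌊500/2⌋ × 353 = 250 × 353 mm
B5: ⌊353/2⌋ × 250 = 176 × 250 mm

176 × 250 mm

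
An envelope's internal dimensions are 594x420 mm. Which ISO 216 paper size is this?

A2 (420 × 594 mm)

Aspect ratio 594/420 ≈ 1.414 — close to the ISO √2 ≈ 1.414.
In the A-series (A0 area = 1 m²): A2 = 420 × 594 mm.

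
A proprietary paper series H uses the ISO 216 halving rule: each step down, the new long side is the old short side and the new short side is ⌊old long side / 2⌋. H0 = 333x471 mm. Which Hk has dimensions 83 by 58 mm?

H0: 333 × 471 mm
H1: 235 × 333 mm
H2: 166 × 235 mm
H3: 117 × 166 mm
H4: 83 × 117 mm
H5: 58 × 83 mm
H6: 41 × 58 mm
→ matches H5.

H5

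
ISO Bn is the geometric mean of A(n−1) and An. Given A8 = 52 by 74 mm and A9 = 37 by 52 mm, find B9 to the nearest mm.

Short side: √(52 · 37) = √1924 ≈ 43.9 → 44 mm
Long side: √(74 · 52) = √3848 ≈ 62.0 → 62 mm

44 × 62 mm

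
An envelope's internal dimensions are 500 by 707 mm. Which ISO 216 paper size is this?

B2 (500 × 707 mm)

Aspect ratio 707/500 ≈ 1.414 — close to the ISO √2 ≈ 1.414.
In the B-series (B0 = 1000 × 1414 mm): B2 = 500 × 707 mm.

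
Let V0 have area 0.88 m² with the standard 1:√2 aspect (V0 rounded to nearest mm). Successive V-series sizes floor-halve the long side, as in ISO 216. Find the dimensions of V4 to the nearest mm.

197 × 279 mm

Let V0's short side be w mm. w · w√2 = 0.88 m² = 880,000 mm², so w ≈ 788.8 mm and w√2 ≈ 1115.6 mm → V0 = 789 × 1116 mm.
V1: ⌊1116/2⌋ × 789 = 558 × 789 mm
V2: ⌊789/2⌋ × 558 = 394 × 558 mm
V3: ⌊558/2⌋ × 394 = 279 × 394 mm
V4: ⌊394/2⌋ × 279 = 197 × 279 mm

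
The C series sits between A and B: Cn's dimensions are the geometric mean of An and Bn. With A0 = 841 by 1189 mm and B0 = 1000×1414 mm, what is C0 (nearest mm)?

917 × 1297 mm

Short side: √(841 · 1000) = √841000 ≈ 917.1 → 917 mm
Long side: √(1189 · 1414) = √1681246 ≈ 1296.6 → 1297 mm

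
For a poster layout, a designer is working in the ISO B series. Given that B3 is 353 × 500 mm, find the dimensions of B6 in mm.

B4: ⌊500/2⌋ × 353 = 250 × 353 mm
B5: ⌊353/2⌋ × 250 = 176 × 250 mm
B6: ⌊250/2⌋ × 176 = 125 × 176 mm

125 × 176 mm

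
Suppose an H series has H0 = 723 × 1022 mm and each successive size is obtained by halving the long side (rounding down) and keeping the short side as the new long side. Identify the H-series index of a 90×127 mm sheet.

H0: 723 × 1022 mm
H1: 511 × 723 mm
H2: 361 × 511 mm
H3: 255 × 361 mm
H4: 180 × 255 mm
H5: 127 × 180 mm
H6: 90 × 127 mm
H7: 63 × 90 mm
→ matches H6.

H6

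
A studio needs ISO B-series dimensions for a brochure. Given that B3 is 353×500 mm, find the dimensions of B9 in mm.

44 × 62 mm

B4: ⌊500/2⌋ × 353 = 250 × 353 mm
B5: ⌊353/2⌋ × 250 = 176 × 250 mm
B6: ⌊250/2⌋ × 176 = 125 × 176 mm
B7: ⌊176/2⌋ × 125 = 88 × 125 mm
B8: ⌊125/2⌋ × 88 = 62 × 88 mm
B9: ⌊88/2⌋ × 62 = 44 × 62 mm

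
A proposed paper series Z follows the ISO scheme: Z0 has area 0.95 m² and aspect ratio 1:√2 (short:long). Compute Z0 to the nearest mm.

Let the short side be w mm. Then w · w√2 = 0.95 m² = 950,000 mm².
w² = 950,000/√2, so w ≈ 819.6 mm; long side = w√2 ≈ 1159.1 mm.

820 × 1159 mm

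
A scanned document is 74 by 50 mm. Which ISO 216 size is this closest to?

A8 (52 × 74 mm)

Aspect ratio 74/50 ≈ 1.480 (ISO target is √2 ≈ 1.414).
In the A-series (A0 area = 1 m²): A8 = 52 × 74 mm.
Off by 2 mm total — nearest standard size.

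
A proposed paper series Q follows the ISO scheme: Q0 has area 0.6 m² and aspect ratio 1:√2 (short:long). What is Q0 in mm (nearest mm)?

Let the short side be w mm. Then w · w√2 = 0.6 m² = 600,000 mm².
w² = 600,000/√2, so w ≈ 651.4 mm; long side = w√2 ≈ 921.2 mm.

651 × 921 mm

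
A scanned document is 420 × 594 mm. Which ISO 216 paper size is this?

Aspect ratio 594/420 ≈ 1.414 — close to the ISO √2 ≈ 1.414.
In the A-series (A0 area = 1 m²): A2 = 420 × 594 mm.

A2 (420 × 594 mm)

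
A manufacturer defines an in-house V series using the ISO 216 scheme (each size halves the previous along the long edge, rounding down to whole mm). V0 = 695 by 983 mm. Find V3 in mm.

245 × 347 mm

V1: ⌊983/2⌋ × 695 = 491 × 695 mm
V2: ⌊695/2⌋ × 491 = 347 × 491 mm
V3: ⌊491/2⌋ × 347 = 245 × 347 mm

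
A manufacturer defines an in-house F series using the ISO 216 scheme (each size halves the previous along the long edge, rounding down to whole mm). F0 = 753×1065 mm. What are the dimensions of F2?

F1: ⌊1065/2⌋ × 753 = 532 × 753 mm
F2: ⌊753/2⌋ × 532 = 376 × 532 mm

376 × 532 mm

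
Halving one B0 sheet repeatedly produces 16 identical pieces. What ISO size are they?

16 = 2^4, so 4 halving steps.
B0 → B1 → … → B4 after 4 steps.

B4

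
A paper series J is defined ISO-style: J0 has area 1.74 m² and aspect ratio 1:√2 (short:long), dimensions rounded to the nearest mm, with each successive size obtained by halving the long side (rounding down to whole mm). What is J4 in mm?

Let J0's short side be w mm. w · w√2 = 1.74 m² = 1,740,000 mm², so w ≈ 1109.2 mm and w√2 ≈ 1568.7 mm → J0 = 1109 × 1569 mm.
J1: ⌊1569/2⌋ × 1109 = 784 × 1109 mm
J2: ⌊1109/2⌋ × 784 = 554 × 784 mm
J3: ⌊784/2⌋ × 554 = 392 × 554 mm
J4: ⌊554/2⌋ × 392 = 277 × 392 mm

277 × 392 mm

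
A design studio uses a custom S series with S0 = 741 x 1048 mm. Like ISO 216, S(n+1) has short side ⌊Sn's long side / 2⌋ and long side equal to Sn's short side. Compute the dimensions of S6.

S1 = 524 × 741 mm (from S0 by 1 halving).
S2: ⌊741/2⌋ × 524 = 370 × 524 mm
S3: ⌊524/2⌋ × 370 = 262 × 370 mm
S4: ⌊370/2⌋ × 262 = 185 × 262 mm
S5: ⌊262/2⌋ × 185 = 131 × 185 mm
S6: ⌊185/2⌋ × 131 = 92 × 131 mm

92 × 131 mm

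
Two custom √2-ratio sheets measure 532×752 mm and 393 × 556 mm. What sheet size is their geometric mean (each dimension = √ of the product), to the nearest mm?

457 × 647 mm

Short side: √(532 · 393) = √209076 ≈ 457.2 → 457 mm
Long side: √(752 · 556) = √418112 ≈ 646.6 → 647 mm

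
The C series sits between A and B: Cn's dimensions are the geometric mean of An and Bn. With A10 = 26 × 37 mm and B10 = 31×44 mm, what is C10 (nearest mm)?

28 × 40 mm

Short side: √(26 · 31) = √806 ≈ 28.4 → 28 mm
Long side: √(37 · 44) = √1628 ≈ 40.3 → 40 mm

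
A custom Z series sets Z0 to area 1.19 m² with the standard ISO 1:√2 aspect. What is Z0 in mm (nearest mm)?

Let the short side be w mm. Then w · w√2 = 1.19 m² = 1,190,000 mm².
w² = 1,190,000/√2, so w ≈ 917.3 mm; long side = w√2 ≈ 1297.3 mm.

917 × 1297 mm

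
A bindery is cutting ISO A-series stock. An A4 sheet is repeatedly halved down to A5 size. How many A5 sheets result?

Each ISO step halves the sheet: 1 × A4 → 2 × A5
From A4 to A5 is 1 halving step: 2^1 = 2.

2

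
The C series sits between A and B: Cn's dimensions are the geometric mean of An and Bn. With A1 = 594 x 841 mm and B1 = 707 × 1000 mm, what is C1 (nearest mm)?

648 × 917 mm

Short side: √(594 · 707) = √419958 ≈ 648.0 → 648 mm
Long side: √(841 · 1000) = √841000 ≈ 917.1 → 917 mm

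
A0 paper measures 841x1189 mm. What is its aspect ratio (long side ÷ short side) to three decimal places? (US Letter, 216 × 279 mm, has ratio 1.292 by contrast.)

1.414

1189 / 841 = 1.414
Matches √2 ≈ 1.414 — the ISO 216 defining ratio.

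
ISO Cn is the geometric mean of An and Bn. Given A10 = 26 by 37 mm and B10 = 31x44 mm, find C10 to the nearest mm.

Short side: √(26 · 31) = √806 ≈ 28.4 → 28 mm
Long side: √(37 · 44) = √1628 ≈ 40.3 → 40 mm

28 × 40 mm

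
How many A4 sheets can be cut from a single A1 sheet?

Each ISO step halves the sheet: 1 × A1 → 2 × A2 → 4 × A3 → 8 × A4
From A1 to A4 is 3 halving steps: 2^3 = 8.

8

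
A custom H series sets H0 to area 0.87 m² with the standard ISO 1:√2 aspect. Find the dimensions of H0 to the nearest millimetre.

784 × 1109 mm

Let the short side be w mm. Then w · w√2 = 0.87 m² = 870,000 mm².
w² = 870,000/√2, so w ≈ 784.3 mm; long side = w√2 ≈ 1109.2 mm.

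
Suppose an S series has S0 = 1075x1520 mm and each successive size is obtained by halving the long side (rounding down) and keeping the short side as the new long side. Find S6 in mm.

S1 = 760 × 1075 mm (from S0 by 1 halving).
S2: ⌊1075/2⌋ × 760 = 537 × 760 mm
S3: ⌊760/2⌋ × 537 = 380 × 537 mm
S4: ⌊537/2⌋ × 380 = 268 × 380 mm
S5: ⌊380/2⌋ × 268 = 190 × 268 mm
S6: ⌊268/2⌋ × 190 = 134 × 190 mm

134 × 190 mm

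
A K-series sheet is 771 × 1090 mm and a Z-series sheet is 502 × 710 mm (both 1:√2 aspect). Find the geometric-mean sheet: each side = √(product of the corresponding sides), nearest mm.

Short side: √(771 · 502) = √387042 ≈ 622.1 → 622 mm
Long side: √(1090 · 710) = √773900 ≈ 879.7 → 880 mm

622 × 880 mm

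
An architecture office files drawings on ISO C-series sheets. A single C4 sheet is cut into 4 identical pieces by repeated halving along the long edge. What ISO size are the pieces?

4 = 2^2, so 2 halving steps.
C4 → C5 → … → C6 after 2 steps.

C6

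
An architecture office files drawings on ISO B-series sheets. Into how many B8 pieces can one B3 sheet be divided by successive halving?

32

Each ISO step halves the sheet: 1 × B3 → 2 × B4 → 4 × B5 → 8 × B6 → …
From B3 to B8 is 5 halving steps: 2^5 = 32.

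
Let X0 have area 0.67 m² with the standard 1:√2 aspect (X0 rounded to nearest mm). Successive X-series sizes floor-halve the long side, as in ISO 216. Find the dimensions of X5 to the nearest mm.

Let X0's short side be w mm. w · w√2 = 0.67 m² = 670,000 mm², so w ≈ 688.3 mm and w√2 ≈ 973.4 mm → X0 = 688 × 973 mm.
X1: ⌊973/2⌋ × 688 = 486 × 688 mm
X2: ⌊688/2⌋ × 486 = 344 × 486 mm
X3: ⌊486/2⌋ × 344 = 243 × 344 mm
X4: ⌊344/2⌋ × 243 = 172 × 243 mm
X5: ⌊243/2⌋ × 172 = 121 × 172 mm

121 × 172 mm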